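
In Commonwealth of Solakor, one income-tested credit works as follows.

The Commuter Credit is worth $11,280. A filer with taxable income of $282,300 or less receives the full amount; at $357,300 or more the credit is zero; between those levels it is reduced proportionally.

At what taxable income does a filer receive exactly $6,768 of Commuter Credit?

$312,300

$6,768 is 6,768/11,280 of the full $11,280, so 4,512/11,280 of the $75,000 range has been used: income = $282,300 + $75,000 × 4,512/11,280 = $312,300.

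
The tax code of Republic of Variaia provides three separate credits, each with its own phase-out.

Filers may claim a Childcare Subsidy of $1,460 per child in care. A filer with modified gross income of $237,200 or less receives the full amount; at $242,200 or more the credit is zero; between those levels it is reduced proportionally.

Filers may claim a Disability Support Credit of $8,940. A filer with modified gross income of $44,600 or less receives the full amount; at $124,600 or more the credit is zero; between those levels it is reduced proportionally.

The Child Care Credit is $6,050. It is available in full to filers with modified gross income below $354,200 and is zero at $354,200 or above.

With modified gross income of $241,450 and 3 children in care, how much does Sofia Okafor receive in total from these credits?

Childcare Subsidy: base = 3 × $1,460 = $4,380. $241,450 is $4,250 into a $5,000 phase-out range, leaving 750/5,000 of the credit: $4,380 × 750/5,000 = $657.
Disability Support Credit: $241,450 is at or above $124,600, so the credit is $0.
Child Care Credit: $241,450 is below the $354,200 cutoff, so the full $6,050 applies.
Total: $657 + $0 + $6,050 = $6,707.

$6,707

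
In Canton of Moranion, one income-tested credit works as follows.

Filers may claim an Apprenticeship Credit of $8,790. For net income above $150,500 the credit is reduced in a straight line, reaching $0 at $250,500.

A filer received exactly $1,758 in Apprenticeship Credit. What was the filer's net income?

$1,758 is 1,758/8,790 of the full $8,790, so 7,032/8,790 of the $100,000 range has been used: income = $150,500 + $100,000 × 7,032/8,790 = $230,500.

$230,500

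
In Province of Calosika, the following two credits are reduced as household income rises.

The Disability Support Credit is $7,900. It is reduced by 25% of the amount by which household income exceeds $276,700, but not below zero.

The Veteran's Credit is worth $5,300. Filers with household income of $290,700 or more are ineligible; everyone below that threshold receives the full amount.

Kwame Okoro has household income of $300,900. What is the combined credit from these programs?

Disability Support Credit: 25% of the $24,200 excess over $276,700 is $6,050; credit = $7,900 − $6,050 = $1,850.
Veteran's Credit: $300,900 meets or exceeds the $290,700 cutoff, so the credit is $0.
Total: $1,850 + $0 = $1,850.

$1,850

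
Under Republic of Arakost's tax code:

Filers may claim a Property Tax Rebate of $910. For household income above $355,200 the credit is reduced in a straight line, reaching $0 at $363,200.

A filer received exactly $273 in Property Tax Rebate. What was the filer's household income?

$273 is 273/910 of the full $910, so 637/910 of the $8,000 range has been used: income = $355,200 + $8,000 × 637/910 = $360,800.

$360,800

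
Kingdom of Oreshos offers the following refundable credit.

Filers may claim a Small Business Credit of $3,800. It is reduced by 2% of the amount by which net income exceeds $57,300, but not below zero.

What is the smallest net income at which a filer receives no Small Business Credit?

The credit falls by 2% of each dollar above $57,300, so it reaches zero when the excess is $3,800 / 2% = $190,000: income = $57,300 + $190,000 = $247,300.

$247,300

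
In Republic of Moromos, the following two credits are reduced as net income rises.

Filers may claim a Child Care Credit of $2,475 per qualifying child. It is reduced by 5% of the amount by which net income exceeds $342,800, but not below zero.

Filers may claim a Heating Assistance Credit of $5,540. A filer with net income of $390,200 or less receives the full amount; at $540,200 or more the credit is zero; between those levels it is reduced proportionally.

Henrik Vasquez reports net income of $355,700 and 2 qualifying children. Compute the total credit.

$9,845

Child Care Credit: base = 2 × $2,475 = $4,950. 5% of the $12,900 excess over $342,800 is $645; credit = $4,950 − $645 = $4,305.
Heating Assistance Credit: $355,700 is at or below the $390,200 threshold, so the full $5,540 applies.
Total: $4,305 + $5,540 = $9,845.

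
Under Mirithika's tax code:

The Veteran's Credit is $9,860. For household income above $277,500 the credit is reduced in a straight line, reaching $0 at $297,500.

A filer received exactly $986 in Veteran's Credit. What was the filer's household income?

$986 is 986/9,860 of the full $9,860, so 8,874/9,860 of the $20,000 range has been used: income = $277,500 + $20,000 × 8,874/9,860 = $295,500.

$295,500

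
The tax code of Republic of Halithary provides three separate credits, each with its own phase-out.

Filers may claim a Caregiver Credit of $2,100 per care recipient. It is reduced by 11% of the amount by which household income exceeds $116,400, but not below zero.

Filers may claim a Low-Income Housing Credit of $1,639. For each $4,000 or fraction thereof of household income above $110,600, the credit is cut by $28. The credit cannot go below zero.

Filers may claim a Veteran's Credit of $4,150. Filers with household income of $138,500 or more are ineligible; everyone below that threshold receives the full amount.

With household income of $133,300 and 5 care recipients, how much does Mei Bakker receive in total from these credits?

Caregiver Credit: base = 5 × $2,100 = $10,500. 11% of the $16,900 excess over $116,400 is $1,859; credit = $10,500 − $1,859 = $8,641.
Low-Income Housing Credit: income exceeds $110,600 by $22,700, which is 6 full-or-partial $4,000 increments; reduction = 6 × $28 = $168, leaving $1,471.
Veteran's Credit: $133,300 is below the $138,500 cutoff, so the full $4,150 applies.
Total: $8,641 + $1,471 + $4,150 = $14,262.

$14,262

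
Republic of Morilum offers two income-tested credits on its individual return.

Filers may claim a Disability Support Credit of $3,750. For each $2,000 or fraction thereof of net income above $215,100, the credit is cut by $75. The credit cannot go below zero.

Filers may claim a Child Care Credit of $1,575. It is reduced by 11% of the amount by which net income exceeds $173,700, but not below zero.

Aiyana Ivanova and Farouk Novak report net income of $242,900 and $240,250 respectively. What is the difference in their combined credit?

$75

Aiyana ($242,900): Disability Support Credit: income exceeds $215,100 by $27,800, which is 14 full-or-partial $2,000 increments; reduction = 14 × $75 = $1,050, leaving $2,700. Child Care Credit: 11% of the $69,200 excess over $173,700 is $7,612 ≥ base, so the credit is $0. total $2,700 + $0 = $2,700
Farouk ($240,250): Disability Support Credit: income exceeds $215,100 by $25,150, which is 13 full-or-partial $2,000 increments; reduction = 13 × $75 = $975, leaving $2,775. Child Care Credit: 11% of the $66,550 excess over $173,700 is $7,320.50 ≥ base, so the credit is $0. total $2,775 + $0 = $2,775
Difference: |$2,700 − $2,775| = $75.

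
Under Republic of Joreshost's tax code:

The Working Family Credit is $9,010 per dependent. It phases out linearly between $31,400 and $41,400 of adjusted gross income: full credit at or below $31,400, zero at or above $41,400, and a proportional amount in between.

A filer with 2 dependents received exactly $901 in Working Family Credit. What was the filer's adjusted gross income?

$40,900

Full credit = 2 × $9,010 = $18,020.
$901 is 901/18,020 of the full $18,020, so 17,119/18,020 of the $10,000 range has been used: income = $31,400 + $10,000 × 17,119/18,020 = $40,900.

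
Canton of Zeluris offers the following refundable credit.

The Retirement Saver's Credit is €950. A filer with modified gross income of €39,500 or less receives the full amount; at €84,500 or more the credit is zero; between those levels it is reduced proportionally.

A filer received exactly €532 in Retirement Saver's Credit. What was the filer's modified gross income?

€59,300

€532 is 532/950 of the full €950, so 418/950 of the €45,000 range has been used: income = €39,500 + €45,000 × 418/950 = €59,300.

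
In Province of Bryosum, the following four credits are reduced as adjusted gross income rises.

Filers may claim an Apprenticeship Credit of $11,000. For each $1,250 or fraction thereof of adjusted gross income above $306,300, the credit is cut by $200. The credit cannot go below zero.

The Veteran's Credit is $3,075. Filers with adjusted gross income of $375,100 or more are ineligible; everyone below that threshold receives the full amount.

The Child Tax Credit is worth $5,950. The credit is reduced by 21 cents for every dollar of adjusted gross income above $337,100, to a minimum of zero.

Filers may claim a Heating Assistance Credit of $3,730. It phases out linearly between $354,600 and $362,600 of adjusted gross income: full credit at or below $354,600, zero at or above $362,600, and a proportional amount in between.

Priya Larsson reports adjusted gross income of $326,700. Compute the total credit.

$20,355

Apprenticeship Credit: income exceeds $306,300 by $20,400, which is 17 full-or-partial $1,250 increments; reduction = 17 × $200 = $3,400, leaving $7,600.
Veteran's Credit: $326,700 is below the $375,100 cutoff, so the full $3,075 applies.
Child Tax Credit: $326,700 is at or below the $337,100 threshold, so the full $5,950 applies.
Heating Assistance Credit: $326,700 is at or below the $354,600 threshold, so the full $3,730 applies.
Total: $7,600 + $3,075 + $5,950 + $3,730 = $20,355.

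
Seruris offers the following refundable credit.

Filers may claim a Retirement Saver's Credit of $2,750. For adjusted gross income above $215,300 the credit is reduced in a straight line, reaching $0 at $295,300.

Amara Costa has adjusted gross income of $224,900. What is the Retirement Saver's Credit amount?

Retirement Saver's Credit: $224,900 is $9,600 into a $80,000 phase-out range, leaving 70,400/80,000 of the credit: $2,750 × 70,400/80,000 = $2,420.

$2,420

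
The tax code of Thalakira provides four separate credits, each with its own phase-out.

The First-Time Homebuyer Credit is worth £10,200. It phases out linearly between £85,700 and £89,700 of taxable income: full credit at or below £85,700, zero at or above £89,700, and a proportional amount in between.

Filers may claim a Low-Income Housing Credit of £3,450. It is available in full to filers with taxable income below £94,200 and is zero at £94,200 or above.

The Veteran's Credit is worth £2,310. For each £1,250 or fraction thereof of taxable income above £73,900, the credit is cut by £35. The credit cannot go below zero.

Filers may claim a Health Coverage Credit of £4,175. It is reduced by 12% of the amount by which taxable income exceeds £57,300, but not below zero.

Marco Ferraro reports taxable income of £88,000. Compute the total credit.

£10,166

First-Time Homebuyer Credit: £88,000 is £2,300 into a £4,000 phase-out range, leaving 1,700/4,000 of the credit: £10,200 × 1,700/4,000 = £4,335.
Low-Income Housing Credit: £88,000 is below the £94,200 cutoff, so the full £3,450 applies.
Veteran's Credit: income exceeds £73,900 by £14,100, which is 12 full-or-partial £1,250 increments; reduction = 12 × £35 = £420, leaving £1,890.
Health Coverage Credit: 12% of the £30,700 excess over £57,300 is £3,684; credit = £4,175 − £3,684 = £491.
Total: £4,335 + £3,450 + £1,890 + £491 = £10,166.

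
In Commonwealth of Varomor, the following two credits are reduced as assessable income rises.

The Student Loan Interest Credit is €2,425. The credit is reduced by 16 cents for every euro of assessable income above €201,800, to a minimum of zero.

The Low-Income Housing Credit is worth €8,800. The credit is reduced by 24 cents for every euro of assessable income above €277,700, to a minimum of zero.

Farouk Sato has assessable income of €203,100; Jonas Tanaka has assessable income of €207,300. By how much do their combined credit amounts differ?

€672

Farouk (€203,100): Student Loan Interest Credit: 16% of the €1,300 excess over €201,800 is €208; credit = €2,425 − €208 = €2,217. Low-Income Housing Credit: €203,100 is at or below the €277,700 threshold, so the full €8,800 applies. total €2,217 + €8,800 = €11,017
Jonas (€207,300): Student Loan Interest Credit: 16% of the €5,500 excess over €201,800 is €880; credit = €2,425 − €880 = €1,545. Low-Income Housing Credit: €207,300 is at or below the €277,700 threshold, so the full €8,800 applies. total €1,545 + €8,800 = €10,345
Difference: |€11,017 − €10,345| = €672.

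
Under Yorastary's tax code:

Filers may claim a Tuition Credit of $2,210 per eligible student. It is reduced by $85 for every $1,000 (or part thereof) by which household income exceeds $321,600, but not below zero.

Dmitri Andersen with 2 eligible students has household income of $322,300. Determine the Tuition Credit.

Tuition Credit: base = 2 × $2,210 = $4,420. income exceeds $321,600 by $700, which is 1 full-or-partial $1,000 increment; reduction = 1 × $85 = $85, leaving $4,335.

$4,335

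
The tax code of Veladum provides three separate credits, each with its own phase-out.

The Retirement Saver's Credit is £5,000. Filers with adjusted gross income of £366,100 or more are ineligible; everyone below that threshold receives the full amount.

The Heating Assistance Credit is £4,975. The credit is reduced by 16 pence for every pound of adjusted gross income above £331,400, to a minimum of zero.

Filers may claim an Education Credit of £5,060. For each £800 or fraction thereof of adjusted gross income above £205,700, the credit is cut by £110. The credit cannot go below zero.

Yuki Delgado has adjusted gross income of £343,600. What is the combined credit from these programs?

Retirement Saver's Credit: £343,600 is below the £366,100 cutoff, so the full £5,000 applies.
Heating Assistance Credit: 16% of the £12,200 excess over £331,400 is £1,952; credit = £4,975 − £1,952 = £3,023.
Education Credit: income exceeds £205,700 by £137,900 → 173 increments × £110 = £19,030 ≥ base, so the credit is £0.
Total: £5,000 + £3,023 + £0 = £8,023.

£8,023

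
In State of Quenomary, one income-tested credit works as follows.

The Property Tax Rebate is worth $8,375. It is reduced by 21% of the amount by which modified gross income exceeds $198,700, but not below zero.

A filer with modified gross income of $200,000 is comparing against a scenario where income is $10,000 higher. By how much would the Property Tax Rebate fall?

$2,100

At $200,000 — 21% of the $1,300 excess over $198,700 is $273; credit = $8,375 − $273 = $8,102.
At $210,000 — 21% of the $11,300 excess over $198,700 is $2,373; credit = $8,375 − $2,373 = $6,002.
Lost: $8,102 − $6,002 = $2,100.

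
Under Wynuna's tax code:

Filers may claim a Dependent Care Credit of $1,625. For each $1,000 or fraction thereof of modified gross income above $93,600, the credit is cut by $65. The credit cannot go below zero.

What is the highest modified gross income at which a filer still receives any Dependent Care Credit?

After 24 increments the reduction is 24 × $65 = $1,560, leaving $65; one more increment wipes it out. Increment 24 ends at excess 24 × $1,000 = $24,000, so the highest qualifying income is $93,600 + $24,000 = $117,600.

$117,600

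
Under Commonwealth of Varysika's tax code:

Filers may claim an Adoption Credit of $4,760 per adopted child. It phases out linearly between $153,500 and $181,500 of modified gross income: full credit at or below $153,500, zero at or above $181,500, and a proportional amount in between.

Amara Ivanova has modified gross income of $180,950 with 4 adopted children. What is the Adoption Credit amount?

Adoption Credit: base = 4 × $4,760 = $19,040. $180,950 is $27,450 into a $28,000 phase-out range, leaving 550/28,000 of the credit: $19,040 × 550/28,000 = $374.

$374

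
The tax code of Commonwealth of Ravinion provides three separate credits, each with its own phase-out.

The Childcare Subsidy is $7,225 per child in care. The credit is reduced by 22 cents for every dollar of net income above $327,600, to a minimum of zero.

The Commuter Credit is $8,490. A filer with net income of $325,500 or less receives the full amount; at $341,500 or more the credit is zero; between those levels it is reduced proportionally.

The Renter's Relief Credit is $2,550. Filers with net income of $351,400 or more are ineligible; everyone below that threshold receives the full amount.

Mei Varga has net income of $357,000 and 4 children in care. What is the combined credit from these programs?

$22,432

Childcare Subsidy: base = 4 × $7,225 = $28,900. 22% of the $29,400 excess over $327,600 is $6,468; credit = $28,900 − $6,468 = $22,432.
Commuter Credit: $357,000 is at or above $341,500, so the credit is $0.
Renter's Relief Credit: $357,000 meets or exceeds the $351,400 cutoff, so the credit is $0.
Total: $22,432 + $0 + $0 = $22,432.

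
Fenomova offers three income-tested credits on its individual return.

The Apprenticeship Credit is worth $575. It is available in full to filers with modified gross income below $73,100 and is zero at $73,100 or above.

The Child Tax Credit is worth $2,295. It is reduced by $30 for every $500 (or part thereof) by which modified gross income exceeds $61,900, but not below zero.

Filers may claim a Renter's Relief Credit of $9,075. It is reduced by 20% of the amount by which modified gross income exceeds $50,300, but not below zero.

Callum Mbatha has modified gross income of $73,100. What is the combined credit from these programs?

$6,120

Apprenticeship Credit: $73,100 meets or exceeds the $73,100 cutoff, so the credit is $0.
Child Tax Credit: income exceeds $61,900 by $11,200, which is 23 full-or-partial $500 increments; reduction = 23 × $30 = $690, leaving $1,605.
Renter's Relief Credit: 20% of the $22,800 excess over $50,300 is $4,560; credit = $9,075 − $4,560 = $4,515.
Total: $0 + $1,605 + $4,515 = $6,120.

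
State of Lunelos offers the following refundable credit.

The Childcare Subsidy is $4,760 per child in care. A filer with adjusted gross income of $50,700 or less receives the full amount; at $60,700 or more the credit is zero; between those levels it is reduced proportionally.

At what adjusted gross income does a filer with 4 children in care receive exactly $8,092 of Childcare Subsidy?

Full credit = 4 × $4,760 = $19,040.
$8,092 is 8,092/19,040 of the full $19,040, so 10,948/19,040 of the $10,000 range has been used: income = $50,700 + $10,000 × 10,948/19,040 = $56,450.

$56,450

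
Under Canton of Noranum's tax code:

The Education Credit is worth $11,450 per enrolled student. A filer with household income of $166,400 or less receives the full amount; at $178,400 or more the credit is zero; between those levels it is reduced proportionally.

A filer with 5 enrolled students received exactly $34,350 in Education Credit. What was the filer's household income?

$171,200

Full credit = 5 × $11,450 = $57,250.
$34,350 is 34,350/57,250 of the full $57,250, so 22,900/57,250 of the $12,000 range has been used: income = $166,400 + $12,000 × 22,900/57,250 = $171,200.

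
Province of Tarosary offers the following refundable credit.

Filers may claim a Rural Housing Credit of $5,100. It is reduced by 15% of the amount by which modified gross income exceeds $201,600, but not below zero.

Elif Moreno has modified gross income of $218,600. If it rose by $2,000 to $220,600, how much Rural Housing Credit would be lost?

At $218,600 — 15% of the $17,000 excess over $201,600 is $2,550; credit = $5,100 − $2,550 = $2,550.
At $220,600 — 15% of the $19,000 excess over $201,600 is $2,850; credit = $5,100 − $2,850 = $2,250.
Lost: $2,550 − $2,250 = $300.

$300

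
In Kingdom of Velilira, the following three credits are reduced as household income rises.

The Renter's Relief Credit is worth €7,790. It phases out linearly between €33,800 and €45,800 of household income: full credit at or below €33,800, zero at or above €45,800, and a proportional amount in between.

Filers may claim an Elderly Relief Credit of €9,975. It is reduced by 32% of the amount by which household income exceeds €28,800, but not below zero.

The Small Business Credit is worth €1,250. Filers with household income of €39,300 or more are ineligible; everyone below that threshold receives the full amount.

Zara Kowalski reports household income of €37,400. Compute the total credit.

Renter's Relief Credit: €37,400 is €3,600 into a €12,000 phase-out range, leaving 8,400/12,000 of the credit: €7,790 × 8,400/12,000 = €5,453.
Elderly Relief Credit: 32% of the €8,600 excess over €28,800 is €2,752; credit = €9,975 − €2,752 = €7,223.
Small Business Credit: €37,400 is below the €39,300 cutoff, so the full €1,250 applies.
Total: €5,453 + €7,223 + €1,250 = €13,926.

€13,926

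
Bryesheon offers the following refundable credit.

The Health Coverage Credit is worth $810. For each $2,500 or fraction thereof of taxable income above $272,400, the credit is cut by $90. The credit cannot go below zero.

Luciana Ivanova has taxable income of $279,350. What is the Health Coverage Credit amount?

$540

Health Coverage Credit: income exceeds $272,400 by $6,950, which is 3 full-or-partial $2,500 increments; reduction = 3 × $90 = $270, leaving $540.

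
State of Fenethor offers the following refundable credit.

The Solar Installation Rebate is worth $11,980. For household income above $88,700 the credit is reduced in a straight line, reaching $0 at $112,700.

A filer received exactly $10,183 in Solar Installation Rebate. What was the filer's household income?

$10,183 is 10,183/11,980 of the full $11,980, so 1,797/11,980 of the $24,000 range has been used: income = $88,700 + $24,000 × 1,797/11,980 = $92,300.

$92,300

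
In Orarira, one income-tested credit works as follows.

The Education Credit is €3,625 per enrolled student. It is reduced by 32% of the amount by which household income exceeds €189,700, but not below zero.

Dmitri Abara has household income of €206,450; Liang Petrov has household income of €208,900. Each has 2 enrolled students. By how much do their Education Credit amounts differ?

Dmitri (€206,450): Education Credit: base = 2 × €3,625 = €7,250. 32% of the €16,750 excess over €189,700 is €5,360; credit = €7,250 − €5,360 = €1,890.
Liang (€208,900): Education Credit: base = 2 × €3,625 = €7,250. 32% of the €19,200 excess over €189,700 is €6,144; credit = €7,250 − €6,144 = €1,106.
Difference: |€1,890 − €1,106| = €784.

€784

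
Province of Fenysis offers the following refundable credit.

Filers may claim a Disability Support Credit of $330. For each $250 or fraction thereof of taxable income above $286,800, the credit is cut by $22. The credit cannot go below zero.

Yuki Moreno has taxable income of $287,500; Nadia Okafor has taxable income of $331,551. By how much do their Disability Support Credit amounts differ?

$264

Yuki ($287,500): Disability Support Credit: income exceeds $286,800 by $700, which is 3 full-or-partial $250 increments; reduction = 3 × $22 = $66, leaving $264.
Nadia ($331,551): Disability Support Credit: income exceeds $286,800 by $44,751 → 180 increments × $22 = $3,960 ≥ base, so the credit is $0.
Difference: |$264 − $0| = $264.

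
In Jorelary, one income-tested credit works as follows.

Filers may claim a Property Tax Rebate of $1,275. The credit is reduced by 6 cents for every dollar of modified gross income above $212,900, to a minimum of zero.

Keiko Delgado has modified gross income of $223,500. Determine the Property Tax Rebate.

$639

Property Tax Rebate: 6% of the $10,600 excess over $212,900 is $636; credit = $1,275 − $636 = $639.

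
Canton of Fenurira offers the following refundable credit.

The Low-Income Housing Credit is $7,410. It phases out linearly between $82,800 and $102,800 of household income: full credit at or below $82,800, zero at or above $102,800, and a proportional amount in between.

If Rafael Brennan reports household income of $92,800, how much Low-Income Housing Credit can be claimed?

Low-Income Housing Credit: $92,800 is $10,000 into a $20,000 phase-out range, leaving 10,000/20,000 of the credit: $7,410 × 10,000/20,000 = $3,705.

$3,705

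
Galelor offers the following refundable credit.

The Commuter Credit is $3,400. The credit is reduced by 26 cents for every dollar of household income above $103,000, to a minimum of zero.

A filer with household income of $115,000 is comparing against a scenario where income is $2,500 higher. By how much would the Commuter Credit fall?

$280

At $115,000 — 26% of the $12,000 excess over $103,000 is $3,120; credit = $3,400 − $3,120 = $280.
At $117,500 — 26% of the $14,500 excess over $103,000 is $3,770 ≥ base, so the credit is $0.
Lost: $280 − $0 = $280.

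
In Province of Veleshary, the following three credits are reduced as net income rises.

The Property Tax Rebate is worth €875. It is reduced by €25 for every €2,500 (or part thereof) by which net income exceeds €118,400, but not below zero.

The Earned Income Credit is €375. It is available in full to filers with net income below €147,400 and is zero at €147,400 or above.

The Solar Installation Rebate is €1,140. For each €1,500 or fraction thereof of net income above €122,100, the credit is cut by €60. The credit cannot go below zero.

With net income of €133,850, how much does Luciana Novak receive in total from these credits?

Property Tax Rebate: income exceeds €118,400 by €15,450, which is 7 full-or-partial €2,500 increments; reduction = 7 × €25 = €175, leaving €700.
Earned Income Credit: €133,850 is below the €147,400 cutoff, so the full €375 applies.
Solar Installation Rebate: income exceeds €122,100 by €11,750, which is 8 full-or-partial €1,500 increments; reduction = 8 × €60 = €480, leaving €660.
Total: €700 + €375 + €660 = €1,735.

€1,735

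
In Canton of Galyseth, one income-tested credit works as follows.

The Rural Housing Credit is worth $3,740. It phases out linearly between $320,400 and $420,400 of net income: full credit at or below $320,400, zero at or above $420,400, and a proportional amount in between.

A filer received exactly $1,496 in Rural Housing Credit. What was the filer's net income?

$1,496 is 1,496/3,740 of the full $3,740, so 2,244/3,740 of the $100,000 range has been used: income = $320,400 + $100,000 × 2,244/3,740 = $380,400.

$380,400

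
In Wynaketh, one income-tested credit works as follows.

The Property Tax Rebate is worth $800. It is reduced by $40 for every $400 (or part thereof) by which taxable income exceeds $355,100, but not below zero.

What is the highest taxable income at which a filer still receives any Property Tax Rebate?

After 19 increments the reduction is 19 × $40 = $760, leaving $40; one more increment wipes it out. Increment 19 ends at excess 19 × $400 = $7,600, so the highest qualifying income is $355,100 + $7,600 = $362,700.

$362,700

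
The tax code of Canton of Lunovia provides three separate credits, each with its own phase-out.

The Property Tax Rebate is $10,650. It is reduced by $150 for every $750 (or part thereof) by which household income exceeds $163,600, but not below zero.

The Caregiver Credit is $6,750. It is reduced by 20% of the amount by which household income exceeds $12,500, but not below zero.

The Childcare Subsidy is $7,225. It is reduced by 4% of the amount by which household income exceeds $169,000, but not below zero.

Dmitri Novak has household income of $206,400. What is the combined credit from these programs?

$7,679

Property Tax Rebate: income exceeds $163,600 by $42,800, which is 58 full-or-partial $750 increments; reduction = 58 × $150 = $8,700, leaving $1,950.
Caregiver Credit: 20% of the $193,900 excess over $12,500 is $38,780 ≥ base, so the credit is $0.
Childcare Subsidy: 4% of the $37,400 excess over $169,000 is $1,496; credit = $7,225 − $1,496 = $5,729.
Total: $1,950 + $0 + $5,729 = $7,679.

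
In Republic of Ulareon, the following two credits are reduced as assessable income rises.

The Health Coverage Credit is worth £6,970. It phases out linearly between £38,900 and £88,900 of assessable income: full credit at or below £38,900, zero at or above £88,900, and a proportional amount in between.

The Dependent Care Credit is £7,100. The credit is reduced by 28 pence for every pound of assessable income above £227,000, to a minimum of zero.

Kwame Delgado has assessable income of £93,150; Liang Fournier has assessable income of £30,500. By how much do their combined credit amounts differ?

£6,970

Kwame (£93,150): Health Coverage Credit: £93,150 is at or above £88,900, so the credit is £0. Dependent Care Credit: £93,150 is at or below the £227,000 threshold, so the full £7,100 applies. total £0 + £7,100 = £7,100
Liang (£30,500): Health Coverage Credit: £30,500 is at or below the £38,900 threshold, so the full £6,970 applies. Dependent Care Credit: £30,500 is at or below the £227,000 threshold, so the full £7,100 applies. total £6,970 + £7,100 = £14,070
Difference: |£7,100 − £14,070| = £6,970.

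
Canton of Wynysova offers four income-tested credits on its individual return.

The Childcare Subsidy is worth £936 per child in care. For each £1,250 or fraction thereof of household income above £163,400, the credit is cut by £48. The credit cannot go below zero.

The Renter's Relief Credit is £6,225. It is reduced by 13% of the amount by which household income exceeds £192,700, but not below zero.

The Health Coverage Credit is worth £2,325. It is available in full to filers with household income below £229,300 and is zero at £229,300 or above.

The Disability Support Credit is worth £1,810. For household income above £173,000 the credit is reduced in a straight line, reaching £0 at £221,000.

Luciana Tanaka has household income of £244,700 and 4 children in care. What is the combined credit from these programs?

£576

Childcare Subsidy: base = 4 × £936 = £3,744. income exceeds £163,400 by £81,300, which is 66 full-or-partial £1,250 increments; reduction = 66 × £48 = £3,168, leaving £576.
Renter's Relief Credit: 13% of the £52,000 excess over £192,700 is £6,760 ≥ base, so the credit is £0.
Health Coverage Credit: £244,700 meets or exceeds the £229,300 cutoff, so the credit is £0.
Disability Support Credit: £244,700 is at or above £221,000, so the credit is £0.
Total: £576 + £0 + £0 + £0 = £576.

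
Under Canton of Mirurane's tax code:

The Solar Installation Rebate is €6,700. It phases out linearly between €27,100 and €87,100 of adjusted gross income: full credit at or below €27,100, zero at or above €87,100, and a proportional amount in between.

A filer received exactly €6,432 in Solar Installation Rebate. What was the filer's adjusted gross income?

€29,500

€6,432 is 6,432/6,700 of the full €6,700, so 268/6,700 of the €60,000 range has been used: income = €27,100 + €60,000 × 268/6,700 = €29,500.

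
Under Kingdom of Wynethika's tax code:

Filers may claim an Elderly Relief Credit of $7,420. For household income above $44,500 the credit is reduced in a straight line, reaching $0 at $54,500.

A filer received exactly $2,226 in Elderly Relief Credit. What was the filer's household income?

$51,500

$2,226 is 2,226/7,420 of the full $7,420, so 5,194/7,420 of the $10,000 range has been used: income = $44,500 + $10,000 × 5,194/7,420 = $51,500.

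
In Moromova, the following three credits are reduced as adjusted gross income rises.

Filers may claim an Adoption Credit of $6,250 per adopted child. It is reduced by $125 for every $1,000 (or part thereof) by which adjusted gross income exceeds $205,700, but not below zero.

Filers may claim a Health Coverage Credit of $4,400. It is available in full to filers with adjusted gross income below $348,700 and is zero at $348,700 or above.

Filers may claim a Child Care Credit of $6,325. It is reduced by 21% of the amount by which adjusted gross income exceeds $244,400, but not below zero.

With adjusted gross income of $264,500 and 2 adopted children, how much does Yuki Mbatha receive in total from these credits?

Adoption Credit: base = 2 × $6,250 = $12,500. income exceeds $205,700 by $58,800, which is 59 full-or-partial $1,000 increments; reduction = 59 × $125 = $7,375, leaving $5,125.
Health Coverage Credit: $264,500 is below the $348,700 cutoff, so the full $4,400 applies.
Child Care Credit: 21% of the $20,100 excess over $244,400 is $4,221; credit = $6,325 − $4,221 = $2,104.
Total: $5,125 + $4,400 + $2,104 = $11,629.

$11,629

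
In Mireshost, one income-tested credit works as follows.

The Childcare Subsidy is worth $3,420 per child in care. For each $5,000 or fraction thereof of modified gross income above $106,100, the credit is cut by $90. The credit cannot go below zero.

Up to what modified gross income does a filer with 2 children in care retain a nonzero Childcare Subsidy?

$481,100

Full credit = 2 × $3,420 = $6,840.
After 75 increments the reduction is 75 × $90 = $6,750, leaving $90; one more increment wipes it out. Increment 75 ends at excess 75 × $5,000 = $375,000, so the highest qualifying income is $106,100 + $375,000 = $481,100.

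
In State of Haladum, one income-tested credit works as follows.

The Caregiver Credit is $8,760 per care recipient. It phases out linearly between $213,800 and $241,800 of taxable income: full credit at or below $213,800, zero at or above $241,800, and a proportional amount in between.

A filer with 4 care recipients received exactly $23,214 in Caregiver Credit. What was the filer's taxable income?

$223,250

Full credit = 4 × $8,760 = $35,040.
$23,214 is 23,214/35,040 of the full $35,040, so 11,826/35,040 of the $28,000 range has been used: income = $213,800 + $28,000 × 11,826/35,040 = $223,250.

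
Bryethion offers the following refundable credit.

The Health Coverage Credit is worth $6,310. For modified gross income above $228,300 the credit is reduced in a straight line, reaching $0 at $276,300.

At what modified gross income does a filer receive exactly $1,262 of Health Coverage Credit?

$1,262 is 1,262/6,310 of the full $6,310, so 5,048/6,310 of the $48,000 range has been used: income = $228,300 + $48,000 × 5,048/6,310 = $266,700.

$266,700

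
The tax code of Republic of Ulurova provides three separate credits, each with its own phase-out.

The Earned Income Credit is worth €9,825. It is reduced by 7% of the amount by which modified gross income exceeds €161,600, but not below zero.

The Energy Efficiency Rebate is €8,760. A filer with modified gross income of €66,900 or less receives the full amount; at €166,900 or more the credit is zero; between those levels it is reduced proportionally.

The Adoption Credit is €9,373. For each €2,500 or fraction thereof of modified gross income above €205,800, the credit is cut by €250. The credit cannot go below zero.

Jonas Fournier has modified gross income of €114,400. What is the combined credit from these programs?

Earned Income Credit: €114,400 is at or below the €161,600 threshold, so the full €9,825 applies.
Energy Efficiency Rebate: €114,400 is €47,500 into a €100,000 phase-out range, leaving 52,500/100,000 of the credit: €8,760 × 52,500/100,000 = €4,599.
Adoption Credit: €114,400 is at or below the €205,800 threshold, so the full €9,373 applies.
Total: €9,825 + €4,599 + €9,373 = €23,797.

€23,797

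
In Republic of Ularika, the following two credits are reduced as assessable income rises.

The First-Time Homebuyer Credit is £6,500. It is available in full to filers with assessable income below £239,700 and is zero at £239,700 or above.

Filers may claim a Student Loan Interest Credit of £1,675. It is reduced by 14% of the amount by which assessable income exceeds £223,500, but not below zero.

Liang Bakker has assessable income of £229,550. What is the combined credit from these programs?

£7,328

First-Time Homebuyer Credit: £229,550 is below the £239,700 cutoff, so the full £6,500 applies.
Student Loan Interest Credit: 14% of the £6,050 excess over £223,500 is £847; credit = £1,675 − £847 = £828.
Total: £6,500 + £828 = £7,328.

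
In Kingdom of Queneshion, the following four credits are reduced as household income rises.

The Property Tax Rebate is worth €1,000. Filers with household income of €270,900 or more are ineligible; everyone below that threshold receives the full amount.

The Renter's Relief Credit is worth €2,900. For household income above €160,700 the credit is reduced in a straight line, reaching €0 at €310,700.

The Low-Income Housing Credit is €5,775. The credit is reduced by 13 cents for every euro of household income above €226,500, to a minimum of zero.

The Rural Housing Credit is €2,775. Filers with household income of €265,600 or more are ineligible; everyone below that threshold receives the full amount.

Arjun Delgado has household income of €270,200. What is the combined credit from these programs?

€1,877

Property Tax Rebate: €270,200 is below the €270,900 cutoff, so the full €1,000 applies.
Renter's Relief Credit: €270,200 is €109,500 into a €150,000 phase-out range, leaving 40,500/150,000 of the credit: €2,900 × 40,500/150,000 = €783.
Low-Income Housing Credit: 13% of the €43,700 excess over €226,500 is €5,681; credit = €5,775 − €5,681 = €94.
Rural Housing Credit: €270,200 meets or exceeds the €265,600 cutoff, so the credit is €0.
Total: €1,000 + €783 + €94 + €0 = €1,877.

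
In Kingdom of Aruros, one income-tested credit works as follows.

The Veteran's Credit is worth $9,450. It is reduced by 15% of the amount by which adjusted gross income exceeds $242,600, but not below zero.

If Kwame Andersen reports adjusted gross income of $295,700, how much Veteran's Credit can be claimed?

$1,485

Veteran's Credit: 15% of the $53,100 excess over $242,600 is $7,965; credit = $9,450 − $7,965 = $1,485.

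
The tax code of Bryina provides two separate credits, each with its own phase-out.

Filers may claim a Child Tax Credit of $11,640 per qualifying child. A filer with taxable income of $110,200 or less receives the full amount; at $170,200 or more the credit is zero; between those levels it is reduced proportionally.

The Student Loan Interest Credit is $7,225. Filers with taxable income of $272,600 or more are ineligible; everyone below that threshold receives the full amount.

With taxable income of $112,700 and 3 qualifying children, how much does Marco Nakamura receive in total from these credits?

Child Tax Credit: base = 3 × $11,640 = $34,920. $112,700 is $2,500 into a $60,000 phase-out range, leaving 57,500/60,000 of the credit: $34,920 × 57,500/60,000 = $33,465.
Student Loan Interest Credit: $112,700 is below the $272,600 cutoff, so the full $7,225 applies.
Total: $33,465 + $7,225 = $40,690.

$40,690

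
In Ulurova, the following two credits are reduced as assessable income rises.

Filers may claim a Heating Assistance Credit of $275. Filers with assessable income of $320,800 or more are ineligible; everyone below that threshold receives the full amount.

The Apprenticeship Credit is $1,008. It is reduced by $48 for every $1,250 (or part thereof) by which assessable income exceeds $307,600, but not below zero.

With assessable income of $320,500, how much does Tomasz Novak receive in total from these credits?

$755

Heating Assistance Credit: $320,500 is below the $320,800 cutoff, so the full $275 applies.
Apprenticeship Credit: income exceeds $307,600 by $12,900, which is 11 full-or-partial $1,250 increments; reduction = 11 × $48 = $528, leaving $480.
Total: $275 + $480 = $755.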